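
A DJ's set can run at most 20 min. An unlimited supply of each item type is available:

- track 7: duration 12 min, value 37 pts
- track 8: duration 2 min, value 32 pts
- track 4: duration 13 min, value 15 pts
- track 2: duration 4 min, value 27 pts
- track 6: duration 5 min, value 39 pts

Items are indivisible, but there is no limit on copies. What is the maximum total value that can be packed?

Best value-per-unit is track 8 at 32/2, and filling with it alone uses duration 10×2=20. No mix of the others beats 10×32 = 320.

320 pts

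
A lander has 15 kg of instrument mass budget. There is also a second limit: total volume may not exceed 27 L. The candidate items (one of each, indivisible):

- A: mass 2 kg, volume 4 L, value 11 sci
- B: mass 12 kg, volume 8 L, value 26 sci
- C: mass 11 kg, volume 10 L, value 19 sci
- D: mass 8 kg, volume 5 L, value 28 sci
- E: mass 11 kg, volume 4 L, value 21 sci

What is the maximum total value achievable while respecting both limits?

Feasible sets respecting both limits:
- A+D: mass 10, volume 9, value 39
- A+B: mass 14, volume 12, value 37
- A+E: mass 13, volume 8, value 32
- A+C: mass 13, volume 14, value 30
Best: 39 sci.

39 sci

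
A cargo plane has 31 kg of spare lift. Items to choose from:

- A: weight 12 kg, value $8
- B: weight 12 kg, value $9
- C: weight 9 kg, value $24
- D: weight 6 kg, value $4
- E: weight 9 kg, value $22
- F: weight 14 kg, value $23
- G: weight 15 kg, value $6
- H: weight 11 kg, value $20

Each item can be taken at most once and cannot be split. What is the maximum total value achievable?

$66

Check high-value combinations within 31 kg:
- C+E+H: weight 9+9+11=29, value 24+22+20=66
- B+C+E: weight 12+9+9=30, value 9+24+22=55
- A+C+E: weight 12+9+9=30, value 8+24+22=54
- C+D+F: weight 9+6+14=29, value 24+4+23=51
- C+D+E: weight 9+6+9=24, value 24+4+22=50
Best: $66.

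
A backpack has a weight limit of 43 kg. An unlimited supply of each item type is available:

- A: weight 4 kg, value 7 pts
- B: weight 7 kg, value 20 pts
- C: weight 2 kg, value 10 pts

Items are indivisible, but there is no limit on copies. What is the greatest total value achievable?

210 pts

Best value-per-unit is C at 10/2, and filling with it alone uses weight 21×2=42. No mix of the others beats 21×10 = 210.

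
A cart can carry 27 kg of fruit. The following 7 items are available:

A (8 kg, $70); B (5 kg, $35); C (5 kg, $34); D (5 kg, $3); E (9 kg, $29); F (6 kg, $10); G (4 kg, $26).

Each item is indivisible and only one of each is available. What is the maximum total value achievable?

Check high-value combinations within 27 kg:
- A+B+C+E: weight 8+5+5+9=27, value 70+35+34+29=168
- A+B+C+D+G: weight 8+5+5+5+4=27, value 70+35+34+3+26=168
- A+B+C+G: weight 8+5+5+4=22, value 70+35+34+26=165
Best: $168.

$168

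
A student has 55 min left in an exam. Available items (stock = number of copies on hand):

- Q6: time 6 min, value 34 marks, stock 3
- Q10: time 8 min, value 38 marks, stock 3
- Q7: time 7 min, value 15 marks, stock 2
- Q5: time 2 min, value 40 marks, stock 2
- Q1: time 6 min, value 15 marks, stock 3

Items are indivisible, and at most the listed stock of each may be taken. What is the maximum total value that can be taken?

311 marks

Top feasible selections:
- 3×Q6 + 3×Q10 + 2×Q5 + 1×Q1: time 52, value 311
- 3×Q6 + 3×Q10 + 1×Q7 + 2×Q5: time 53, value 311
- 3×Q6 + 3×Q10 + 2×Q5: time 46, value 296
- 2×Q6 + 3×Q10 + 2×Q5 + 2×Q1: time 52, value 292
Best: 311 marks.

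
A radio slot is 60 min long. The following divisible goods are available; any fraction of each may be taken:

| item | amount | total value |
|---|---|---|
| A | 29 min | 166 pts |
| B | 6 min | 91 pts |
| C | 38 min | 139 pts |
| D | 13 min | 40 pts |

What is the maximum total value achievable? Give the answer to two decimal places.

348.45

Take in order of value per unit:
- B (91/6 per unit): all 6 → value 91, running total 91.00
- A (166/29 per unit): all 29 → value 166, running total 257.00
- C (139/38 per unit): 25 of 38 → value 25×139/38 = 91.4474, running total 348.45
Total 348.45.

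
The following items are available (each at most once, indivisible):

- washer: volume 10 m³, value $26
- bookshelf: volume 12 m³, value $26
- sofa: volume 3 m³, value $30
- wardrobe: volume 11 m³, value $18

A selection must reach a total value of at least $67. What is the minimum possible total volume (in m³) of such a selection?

Subsets with value ≥ 67, sorted by total volume:
- washer+sofa+wardrobe: volume 24, value 74
- washer+bookshelf+sofa: volume 25, value 82
- bookshelf+sofa+wardrobe: volume 26, value 74
- washer+bookshelf+wardrobe: volume 33, value 70
Minimum volume: 24 m³.

24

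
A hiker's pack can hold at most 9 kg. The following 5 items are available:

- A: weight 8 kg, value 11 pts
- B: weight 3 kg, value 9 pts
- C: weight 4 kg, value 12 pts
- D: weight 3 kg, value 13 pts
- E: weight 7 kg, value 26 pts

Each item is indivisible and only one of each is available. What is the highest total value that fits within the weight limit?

Check high-value combinations within 9 kg:
- E: weight 7, value 26
- C+D: weight 4+3=7, value 12+13=25
- B+D: weight 3+3=6, value 9+13=22
- B+C: weight 3+4=7, value 9+12=21
- D: weight 3, value 13
Best: 26 pts.

26 pts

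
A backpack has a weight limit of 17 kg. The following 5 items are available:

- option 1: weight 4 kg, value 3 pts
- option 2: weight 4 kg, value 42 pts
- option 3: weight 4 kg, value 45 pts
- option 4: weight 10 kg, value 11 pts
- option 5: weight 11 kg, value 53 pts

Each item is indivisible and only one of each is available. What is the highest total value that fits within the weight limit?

Check high-value combinations within 17 kg:
- option 3+option 5: weight 4+11=15, value 45+53=98
- option 2+option 5: weight 4+11=15, value 42+53=95
- option 1+option 2+option 3: weight 4+4+4=12, value 3+42+45=90
- option 2+option 3: weight 4+4=8, value 42+45=87
- option 3+option 4: weight 4+10=14, value 45+11=56
Best: 98 pts.

98 pts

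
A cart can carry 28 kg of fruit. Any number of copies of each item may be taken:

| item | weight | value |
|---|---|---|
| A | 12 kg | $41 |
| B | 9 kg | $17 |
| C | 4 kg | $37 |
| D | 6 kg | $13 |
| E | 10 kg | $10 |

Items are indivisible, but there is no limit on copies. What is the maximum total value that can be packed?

$259

Best value-per-unit is C at 37/4, and filling with it alone uses weight 7×4=28. No mix of the others beats 7×37 = 259.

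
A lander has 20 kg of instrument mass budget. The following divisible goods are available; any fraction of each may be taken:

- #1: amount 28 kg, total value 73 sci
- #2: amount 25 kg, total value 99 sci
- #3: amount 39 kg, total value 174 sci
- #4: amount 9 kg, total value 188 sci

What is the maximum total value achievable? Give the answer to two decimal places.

Take in order of value per unit:
- #4 (188/9 per unit): all 9 → value 188, running total 188.00
- #3 (174/39 per unit): 11 of 39 → value 11×174/39 = 49.0769, running total 237.08
Total 237.08.

237.08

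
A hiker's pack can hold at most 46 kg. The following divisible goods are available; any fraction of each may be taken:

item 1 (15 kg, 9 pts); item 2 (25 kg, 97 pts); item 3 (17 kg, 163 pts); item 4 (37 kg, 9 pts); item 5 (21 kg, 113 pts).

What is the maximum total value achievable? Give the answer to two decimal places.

307.04

Take in order of value per unit:
- item 3 (163/17 per unit): all 17 → value 163, running total 163.00
- item 5 (113/21 per unit): all 21 → value 113, running total 276.00
- item 2 (97/25 per unit): 8 of 25 → value 8×97/25 = 31.0400, running total 307.04
Total 307.04.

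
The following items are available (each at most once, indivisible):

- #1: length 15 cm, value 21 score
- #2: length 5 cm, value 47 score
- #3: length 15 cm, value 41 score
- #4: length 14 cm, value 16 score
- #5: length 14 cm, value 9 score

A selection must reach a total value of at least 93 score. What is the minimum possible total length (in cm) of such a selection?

Subsets with value ≥ 93, sorted by total length:
- #2+#3+#4: length 34, value 104
- #2+#3+#5: length 34, value 97
- #1+#2+#3: length 35, value 109
Minimum length: 34 cm.

34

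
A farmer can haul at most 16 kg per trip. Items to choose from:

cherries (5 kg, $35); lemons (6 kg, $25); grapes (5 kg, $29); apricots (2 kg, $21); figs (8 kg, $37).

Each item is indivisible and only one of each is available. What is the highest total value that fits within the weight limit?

$93

Check high-value combinations within 16 kg:
- cherries+apricots+figs: weight 5+2+8=15, value 35+21+37=93
- cherries+lemons+grapes: weight 5+6+5=16, value 35+25+29=89
- grapes+apricots+figs: weight 5+2+8=15, value 29+21+37=87
- cherries+grapes+apricots: weight 5+5+2=12, value 35+29+21=85
- lemons+apricots+figs: weight 6+2+8=16, value 25+21+37=83
Best: $93.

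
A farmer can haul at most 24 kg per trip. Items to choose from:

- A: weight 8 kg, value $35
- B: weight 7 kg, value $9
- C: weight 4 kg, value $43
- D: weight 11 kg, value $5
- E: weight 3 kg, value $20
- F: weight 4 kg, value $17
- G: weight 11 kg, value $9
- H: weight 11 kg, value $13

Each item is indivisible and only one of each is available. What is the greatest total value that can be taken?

Check high-value combinations within 24 kg:
- A+C+E+F: weight 8+4+3+4=19, value 35+43+20+17=115
- A+B+C+E: weight 8+7+4+3=22, value 35+9+43+20=107
- A+B+C+F: weight 8+7+4+4=23, value 35+9+43+17=104
Best: $115.

$115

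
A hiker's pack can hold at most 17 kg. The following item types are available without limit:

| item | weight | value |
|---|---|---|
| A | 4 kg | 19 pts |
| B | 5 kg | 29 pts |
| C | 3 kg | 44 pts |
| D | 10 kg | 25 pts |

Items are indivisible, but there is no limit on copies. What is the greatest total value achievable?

Best value-per-unit is C at 44/3, and filling with it alone uses weight 5×3=15. No mix of the others beats 5×44 = 220.

220 pts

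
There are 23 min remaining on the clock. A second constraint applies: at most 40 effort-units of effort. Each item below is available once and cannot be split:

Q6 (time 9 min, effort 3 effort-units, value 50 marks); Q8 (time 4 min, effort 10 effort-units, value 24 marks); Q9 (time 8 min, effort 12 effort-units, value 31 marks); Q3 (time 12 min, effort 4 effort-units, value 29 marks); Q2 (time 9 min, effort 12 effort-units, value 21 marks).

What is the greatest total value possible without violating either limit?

105 marks

Feasible sets respecting both limits:
- Q6+Q8+Q9: time 21, effort 25, value 105
- Q6+Q8+Q2: time 22, effort 25, value 95
- Q6+Q9: time 17, effort 15, value 81
- Q6+Q3: time 21, effort 7, value 79
Best: 105 marks.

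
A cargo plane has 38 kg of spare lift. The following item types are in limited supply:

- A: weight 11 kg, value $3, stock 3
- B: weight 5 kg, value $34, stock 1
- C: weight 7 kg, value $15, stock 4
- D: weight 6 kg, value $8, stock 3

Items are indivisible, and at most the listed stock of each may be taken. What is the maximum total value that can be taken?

Top feasible selections:
- 1×B + 3×C + 2×D: weight 38, value 95
- 1×B + 4×C: weight 33, value 94
Best: $95.

$95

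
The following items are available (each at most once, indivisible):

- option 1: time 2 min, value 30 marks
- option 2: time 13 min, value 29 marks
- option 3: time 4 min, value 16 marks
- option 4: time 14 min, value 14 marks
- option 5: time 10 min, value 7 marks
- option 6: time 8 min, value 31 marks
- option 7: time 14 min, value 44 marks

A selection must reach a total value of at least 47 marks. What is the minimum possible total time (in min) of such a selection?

10

Subsets with value ≥ 47, sorted by total time:
- option 1+option 6: time 10, value 61
- option 3+option 6: time 12, value 47
- option 1+option 3+option 6: time 14, value 77
- option 1+option 2: time 15, value 59
Minimum time: 10 min.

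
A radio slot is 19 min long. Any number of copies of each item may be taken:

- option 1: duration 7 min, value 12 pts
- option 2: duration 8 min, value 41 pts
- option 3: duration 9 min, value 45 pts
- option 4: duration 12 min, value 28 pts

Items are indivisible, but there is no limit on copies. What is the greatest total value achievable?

90 pts

Best value-per-unit is option 2 at 41/8; filling with it alone gives 2×41 = 82.
Optimal mix: 2×option 3 → duration 18, value 90.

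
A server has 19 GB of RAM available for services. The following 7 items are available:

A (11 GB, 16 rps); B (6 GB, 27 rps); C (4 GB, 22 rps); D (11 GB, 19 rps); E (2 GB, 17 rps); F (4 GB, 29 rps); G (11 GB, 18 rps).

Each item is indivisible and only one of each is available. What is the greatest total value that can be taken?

Check high-value combinations within 19 GB:
- B+C+E+F: memory 6+4+2+4=16, value 27+22+17+29=95
- B+C+F: memory 6+4+4=14, value 27+22+29=78
- B+E+F: memory 6+2+4=12, value 27+17+29=73
- C+D+F: memory 4+11+4=19, value 22+19+29=70
Best: 95 rps.

95 rps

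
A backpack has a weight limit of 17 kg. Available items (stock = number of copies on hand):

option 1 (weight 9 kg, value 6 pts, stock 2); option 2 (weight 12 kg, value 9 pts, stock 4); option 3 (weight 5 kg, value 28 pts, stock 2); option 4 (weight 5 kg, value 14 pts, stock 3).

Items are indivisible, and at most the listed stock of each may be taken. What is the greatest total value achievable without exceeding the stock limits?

Top feasible selections:
- 2×option 3 + 1×option 4: weight 15, value 70
- 2×option 3: weight 10, value 56
Best: 70 pts.

70 pts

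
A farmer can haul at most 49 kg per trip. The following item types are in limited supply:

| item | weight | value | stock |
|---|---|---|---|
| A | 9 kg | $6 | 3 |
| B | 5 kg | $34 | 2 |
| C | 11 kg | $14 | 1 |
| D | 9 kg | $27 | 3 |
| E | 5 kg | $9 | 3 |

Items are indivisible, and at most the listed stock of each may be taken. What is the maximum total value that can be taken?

Best selections within weight 49 and stock limits:
- 2×B + 3×D + 2×E: weight 47, value 167
- 2×B + 1×C + 3×D: weight 48, value 163
- 2×B + 3×D + 1×E: weight 42, value 158
- 1×A + 2×B + 3×D: weight 46, value 155
Best: $167.

$167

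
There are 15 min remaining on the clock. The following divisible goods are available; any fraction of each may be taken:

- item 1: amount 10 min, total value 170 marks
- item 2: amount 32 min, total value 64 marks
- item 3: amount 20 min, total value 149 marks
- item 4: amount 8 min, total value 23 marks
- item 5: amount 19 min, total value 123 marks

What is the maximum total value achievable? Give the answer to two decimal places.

Take in order of value per unit:
- item 1 (170/10 per unit): all 10 → value 170, running total 170.00
- item 3 (149/20 per unit): 5 of 20 → value 5×149/20 = 37.2500, running total 207.25
Total 207.25.

207.25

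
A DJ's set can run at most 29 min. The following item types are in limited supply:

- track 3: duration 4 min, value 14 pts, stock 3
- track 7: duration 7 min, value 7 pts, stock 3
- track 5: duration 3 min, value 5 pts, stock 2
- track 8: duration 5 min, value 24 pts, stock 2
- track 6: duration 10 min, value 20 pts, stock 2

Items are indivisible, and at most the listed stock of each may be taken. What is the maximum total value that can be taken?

Best selections within duration 29 and stock limits:
- 3×track 3 + 2×track 5 + 2×track 8: duration 28, value 100
- 3×track 3 + 1×track 7 + 2×track 8: duration 29, value 97
- 2×track 3 + 2×track 8 + 1×track 6: duration 28, value 96
Best: 100 pts.

100 pts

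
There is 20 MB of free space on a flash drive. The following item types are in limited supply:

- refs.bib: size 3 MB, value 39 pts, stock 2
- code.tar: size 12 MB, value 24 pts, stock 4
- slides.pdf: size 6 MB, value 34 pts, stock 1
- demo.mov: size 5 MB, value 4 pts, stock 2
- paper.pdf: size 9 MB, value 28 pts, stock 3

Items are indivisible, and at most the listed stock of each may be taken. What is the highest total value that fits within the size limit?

116 pts

Best selections within size 20 and stock limits:
- 2×refs.bib + 1×slides.pdf + 1×demo.mov: size 17, value 116
- 2×refs.bib + 1×slides.pdf: size 12, value 112
- 2×refs.bib + 1×demo.mov + 1×paper.pdf: size 20, value 110
Best: 116 pts.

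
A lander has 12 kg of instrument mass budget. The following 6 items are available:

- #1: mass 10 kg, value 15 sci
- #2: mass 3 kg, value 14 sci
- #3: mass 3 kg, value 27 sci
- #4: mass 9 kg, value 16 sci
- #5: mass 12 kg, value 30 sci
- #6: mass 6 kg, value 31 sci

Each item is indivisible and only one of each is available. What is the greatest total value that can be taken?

72 sci

Check high-value combinations within 12 kg:
- #2+#3+#6: mass 3+3+6=12, value 14+27+31=72
- #3+#6: mass 3+6=9, value 27+31=58
- #2+#6: mass 3+6=9, value 14+31=45
Best: 72 sci.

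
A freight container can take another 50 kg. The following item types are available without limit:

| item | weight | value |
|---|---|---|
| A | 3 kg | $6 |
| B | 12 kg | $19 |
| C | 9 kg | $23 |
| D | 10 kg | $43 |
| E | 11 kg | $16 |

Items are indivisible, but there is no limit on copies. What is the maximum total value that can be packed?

Best value-per-unit is D at 43/10, and filling with it alone uses weight 5×10=50. No mix of the others beats 5×43 = 215.

$215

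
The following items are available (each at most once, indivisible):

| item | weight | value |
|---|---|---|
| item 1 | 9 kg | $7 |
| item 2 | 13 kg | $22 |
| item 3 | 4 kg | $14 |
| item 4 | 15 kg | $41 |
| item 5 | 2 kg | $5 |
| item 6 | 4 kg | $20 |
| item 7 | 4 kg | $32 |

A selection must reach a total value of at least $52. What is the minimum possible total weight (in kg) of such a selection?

Subsets with value ≥ 52, sorted by total weight:
- item 6+item 7: weight 8, value 52
- item 5+item 6+item 7: weight 10, value 57
- item 3+item 6+item 7: weight 12, value 66
Minimum weight: 8 kg.

8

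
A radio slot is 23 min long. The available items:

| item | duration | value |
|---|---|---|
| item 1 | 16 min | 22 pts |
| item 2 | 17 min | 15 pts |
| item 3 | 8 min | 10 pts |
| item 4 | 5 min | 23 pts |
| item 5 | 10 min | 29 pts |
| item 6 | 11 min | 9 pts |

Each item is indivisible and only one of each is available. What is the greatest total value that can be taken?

Check high-value combinations within 23 min:
- item 3+item 4+item 5: duration 8+5+10=23, value 10+23+29=62
- item 4+item 5: duration 5+10=15, value 23+29=52
- item 1+item 4: duration 16+5=21, value 22+23=45
- item 3+item 5: duration 8+10=18, value 10+29=39
- item 5+item 6: duration 10+11=21, value 29+9=38
Best: 62 pts.

62 pts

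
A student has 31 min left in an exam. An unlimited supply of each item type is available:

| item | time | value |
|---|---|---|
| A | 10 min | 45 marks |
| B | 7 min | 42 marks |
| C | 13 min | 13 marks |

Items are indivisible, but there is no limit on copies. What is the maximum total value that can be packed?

Best value-per-unit is B at 42/7; filling with it alone gives 4×42 = 168.
Optimal mix: 1×A + 3×B → time 31, value 171.

171 marks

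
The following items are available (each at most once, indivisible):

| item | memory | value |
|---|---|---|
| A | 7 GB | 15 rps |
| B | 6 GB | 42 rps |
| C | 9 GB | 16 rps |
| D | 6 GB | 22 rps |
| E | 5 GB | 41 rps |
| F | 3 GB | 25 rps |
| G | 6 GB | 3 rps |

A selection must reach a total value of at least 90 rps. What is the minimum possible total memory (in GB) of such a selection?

14

Subsets with value ≥ 90, sorted by total memory:
- B+E+F: memory 14, value 108
- B+D+E: memory 17, value 105
- A+B+E: memory 18, value 98
- B+D+E+F: memory 20, value 130
Minimum memory: 14 GB.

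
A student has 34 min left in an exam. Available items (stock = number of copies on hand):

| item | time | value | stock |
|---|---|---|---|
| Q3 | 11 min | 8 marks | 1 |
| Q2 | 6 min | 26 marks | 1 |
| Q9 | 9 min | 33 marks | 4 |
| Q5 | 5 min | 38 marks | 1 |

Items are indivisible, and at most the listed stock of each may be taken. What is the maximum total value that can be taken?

Best selections within time 34 and stock limits:
- 3×Q9 + 1×Q5: time 32, value 137
- 1×Q2 + 2×Q9 + 1×Q5: time 29, value 130
Best: 137 marks.

137 marks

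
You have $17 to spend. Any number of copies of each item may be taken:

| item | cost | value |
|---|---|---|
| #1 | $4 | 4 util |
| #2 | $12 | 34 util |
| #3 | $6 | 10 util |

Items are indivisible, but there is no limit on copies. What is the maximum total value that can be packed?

Best value-per-unit is #2 at 34/12; filling with it alone gives 1×34 = 34.
Optimal mix: 1×#1 + 1×#2 → cost 16, value 38.

38 util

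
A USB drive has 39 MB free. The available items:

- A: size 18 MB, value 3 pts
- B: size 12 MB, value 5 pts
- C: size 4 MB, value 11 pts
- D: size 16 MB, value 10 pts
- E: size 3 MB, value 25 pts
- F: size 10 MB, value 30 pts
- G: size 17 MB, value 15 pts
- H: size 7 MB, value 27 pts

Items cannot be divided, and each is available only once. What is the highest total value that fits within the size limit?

98 pts

This is a 0/1 knapsack; check combinations near the capacity.
- B+C+E+F+H: size 12+4+3+10+7=36, value 5+11+25+30+27=98
- E+F+G+H: size 3+10+17+7=37, value 25+30+15+27=97
- C+E+F+H: size 4+3+10+7=24, value 11+25+30+27=93
- D+E+F+H: size 16+3+10+7=36, value 10+25+30+27=92
- B+E+F+H: size 12+3+10+7=32, value 5+25+30+27=87
Best: 98 pts.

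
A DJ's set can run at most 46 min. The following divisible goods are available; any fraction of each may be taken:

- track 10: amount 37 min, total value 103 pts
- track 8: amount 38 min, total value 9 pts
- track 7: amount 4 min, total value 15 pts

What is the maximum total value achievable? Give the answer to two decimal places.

Take in order of value per unit:
- track 7 (15/4 per unit): all 4 → value 15, running total 15.00
- track 10 (103/37 per unit): all 37 → value 103, running total 118.00
- track 8 (9/38 per unit): 5 of 38 → value 5×9/38 = 1.1842, running total 119.18
Total 119.18.

119.18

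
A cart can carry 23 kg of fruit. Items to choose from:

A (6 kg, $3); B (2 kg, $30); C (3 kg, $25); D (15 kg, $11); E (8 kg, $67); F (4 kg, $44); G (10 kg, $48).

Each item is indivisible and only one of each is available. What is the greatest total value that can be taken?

$170

This is a 0/1 knapsack; check combinations near the capacity.
- B+C+E+G: weight 2+3+8+10=23, value 30+25+67+48=170
- A+B+C+E+F: weight 6+2+3+8+4=23, value 3+30+25+67+44=169
- B+C+E+F: weight 2+3+8+4=17, value 30+25+67+44=166
- E+F+G: weight 8+4+10=22, value 67+44+48=159
- B+C+F+G: weight 2+3+4+10=19, value 30+25+44+48=147
Best: $170.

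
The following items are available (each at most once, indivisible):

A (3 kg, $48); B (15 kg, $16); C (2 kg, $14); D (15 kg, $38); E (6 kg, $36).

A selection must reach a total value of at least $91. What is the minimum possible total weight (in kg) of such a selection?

11

Subsets with value ≥ 91, sorted by total weight:
- A+C+E: weight 11, value 98
- A+C+D: weight 20, value 100
Minimum weight: 11 kg.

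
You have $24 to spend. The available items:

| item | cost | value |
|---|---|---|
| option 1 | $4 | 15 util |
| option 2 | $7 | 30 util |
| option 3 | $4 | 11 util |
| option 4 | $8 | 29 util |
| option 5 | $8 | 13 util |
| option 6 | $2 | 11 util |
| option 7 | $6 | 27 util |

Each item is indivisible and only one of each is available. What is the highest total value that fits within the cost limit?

Check high-value combinations within $24:
- option 2+option 4+option 6+option 7: cost 7+8+2+6=23, value 30+29+11+27=97
- option 1+option 2+option 3+option 6+option 7: cost 4+7+4+2+6=23, value 15+30+11+11+27=94
- option 1+option 3+option 4+option 6+option 7: cost 4+4+8+2+6=24, value 15+11+29+11+27=93
- option 2+option 4+option 7: cost 7+8+6=21, value 30+29+27=86
Best: 97 util.

97 util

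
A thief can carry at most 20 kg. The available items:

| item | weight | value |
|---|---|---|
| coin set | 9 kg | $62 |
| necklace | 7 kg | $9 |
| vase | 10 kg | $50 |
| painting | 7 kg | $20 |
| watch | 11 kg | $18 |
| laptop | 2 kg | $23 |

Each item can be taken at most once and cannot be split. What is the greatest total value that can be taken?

This is a 0/1 knapsack; check combinations near the capacity.
- coin set+vase: weight 9+10=19, value 62+50=112
- coin set+painting+laptop: weight 9+7+2=18, value 62+20+23=105
- coin set+necklace+laptop: weight 9+7+2=18, value 62+9+23=94
- vase+painting+laptop: weight 10+7+2=19, value 50+20+23=93
- coin set+laptop: weight 9+2=11, value 62+23=85
Best: $112.

$112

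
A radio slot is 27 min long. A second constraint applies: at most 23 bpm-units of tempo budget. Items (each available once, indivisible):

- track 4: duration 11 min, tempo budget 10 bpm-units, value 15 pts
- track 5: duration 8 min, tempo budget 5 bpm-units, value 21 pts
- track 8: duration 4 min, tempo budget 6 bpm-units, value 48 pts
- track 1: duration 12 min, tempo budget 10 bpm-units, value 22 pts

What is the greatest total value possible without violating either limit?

91 pts

Feasible sets respecting both limits:
- track 5+track 8+track 1: duration 24, tempo budget 21, value 91
- track 4+track 5+track 8: duration 23, tempo budget 21, value 84
- track 8+track 1: duration 16, tempo budget 16, value 70
Best: 91 pts.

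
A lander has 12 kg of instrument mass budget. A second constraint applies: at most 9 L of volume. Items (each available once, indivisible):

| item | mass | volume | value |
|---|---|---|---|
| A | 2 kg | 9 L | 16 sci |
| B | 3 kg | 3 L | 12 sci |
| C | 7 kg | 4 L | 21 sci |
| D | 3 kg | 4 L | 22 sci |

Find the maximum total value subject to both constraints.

43 sci

Feasible sets respecting both limits:
- C+D: mass 10, volume 8, value 43
- B+D: mass 6, volume 7, value 34
- B+C: mass 10, volume 7, value 33
- D: mass 3, volume 4, value 22
Best: 43 sci.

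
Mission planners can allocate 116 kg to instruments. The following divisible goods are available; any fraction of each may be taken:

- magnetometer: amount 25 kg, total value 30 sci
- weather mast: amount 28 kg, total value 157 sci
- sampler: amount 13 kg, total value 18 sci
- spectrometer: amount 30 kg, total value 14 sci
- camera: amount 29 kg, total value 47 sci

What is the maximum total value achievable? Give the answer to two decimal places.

261.80

Take in order of value per unit:
- weather mast (157/28 per unit): all 28 → value 157, running total 157.00
- camera (47/29 per unit): all 29 → value 47, running total 204.00
- sampler (18/13 per unit): all 13 → value 18, running total 222.00
- magnetometer (30/25 per unit): all 25 → value 30, running total 252.00
- spectrometer (14/30 per unit): 21 of 30 → value 21×14/30 = 9.8000, running total 261.80
Total 261.80.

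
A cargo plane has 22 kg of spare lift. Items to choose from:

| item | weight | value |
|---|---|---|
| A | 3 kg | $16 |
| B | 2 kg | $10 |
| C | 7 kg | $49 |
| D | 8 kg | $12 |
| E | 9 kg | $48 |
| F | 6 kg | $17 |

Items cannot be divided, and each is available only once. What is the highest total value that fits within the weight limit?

$123

Check high-value combinations within 22 kg:
- A+B+C+E: weight 3+2+7+9=21, value 16+10+49+48=123
- C+E+F: weight 7+9+6=22, value 49+48+17=114
- A+C+E: weight 3+7+9=19, value 16+49+48=113
Best: $123.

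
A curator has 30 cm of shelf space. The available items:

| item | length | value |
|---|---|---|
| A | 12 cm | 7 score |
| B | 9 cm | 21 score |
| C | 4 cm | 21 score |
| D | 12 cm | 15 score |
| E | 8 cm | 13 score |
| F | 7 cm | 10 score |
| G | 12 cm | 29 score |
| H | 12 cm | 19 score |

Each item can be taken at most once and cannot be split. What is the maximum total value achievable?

Check high-value combinations within 30 cm:
- B+C+G: length 9+4+12=25, value 21+21+29=71
- C+G+H: length 4+12+12=28, value 21+29+19=69
- B+C+E+F: length 9+4+8+7=28, value 21+21+13+10=65
- C+D+G: length 4+12+12=28, value 21+15+29=65
Best: 71 score.

71 score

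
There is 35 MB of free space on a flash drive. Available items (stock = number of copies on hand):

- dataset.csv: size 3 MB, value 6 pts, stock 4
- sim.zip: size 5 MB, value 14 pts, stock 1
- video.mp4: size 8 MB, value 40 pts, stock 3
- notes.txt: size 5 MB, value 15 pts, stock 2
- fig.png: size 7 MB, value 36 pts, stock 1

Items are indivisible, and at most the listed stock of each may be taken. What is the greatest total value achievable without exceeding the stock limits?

162 pts

Best selections within size 35 and stock limits:
- 1×dataset.csv + 3×video.mp4 + 1×fig.png: size 34, value 162
- 3×video.mp4 + 1×fig.png: size 31, value 156
- 3×video.mp4 + 2×notes.txt: size 34, value 150
- 1×sim.zip + 3×video.mp4 + 1×notes.txt: size 34, value 149
Best: 162 pts.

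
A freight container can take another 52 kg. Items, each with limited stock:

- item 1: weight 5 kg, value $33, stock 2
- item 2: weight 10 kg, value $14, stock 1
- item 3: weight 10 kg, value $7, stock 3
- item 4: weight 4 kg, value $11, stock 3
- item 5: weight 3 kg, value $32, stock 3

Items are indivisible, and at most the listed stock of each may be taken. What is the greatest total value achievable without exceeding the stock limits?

$216

Top feasible selections:
- 2×item 1 + 1×item 2 + 1×item 3 + 3×item 4 + 3×item 5: weight 51, value 216
- 2×item 1 + 1×item 2 + 3×item 4 + 3×item 5: weight 41, value 209
- 2×item 1 + 2×item 3 + 3×item 4 + 3×item 5: weight 51, value 209
Best: $216.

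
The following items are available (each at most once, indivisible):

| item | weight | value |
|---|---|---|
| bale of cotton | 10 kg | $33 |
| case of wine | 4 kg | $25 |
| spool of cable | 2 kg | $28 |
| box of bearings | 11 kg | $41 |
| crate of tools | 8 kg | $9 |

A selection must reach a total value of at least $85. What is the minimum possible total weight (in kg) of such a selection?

16

Subsets with value ≥ 85, sorted by total weight:
- bale of cotton+case of wine+spool of cable: weight 16, value 86
- case of wine+spool of cable+box of bearings: weight 17, value 94
- bale of cotton+spool of cable+box of bearings: weight 23, value 102
- bale of cotton+case of wine+spool of cable+crate of tools: weight 24, value 95
Minimum weight: 16 kg.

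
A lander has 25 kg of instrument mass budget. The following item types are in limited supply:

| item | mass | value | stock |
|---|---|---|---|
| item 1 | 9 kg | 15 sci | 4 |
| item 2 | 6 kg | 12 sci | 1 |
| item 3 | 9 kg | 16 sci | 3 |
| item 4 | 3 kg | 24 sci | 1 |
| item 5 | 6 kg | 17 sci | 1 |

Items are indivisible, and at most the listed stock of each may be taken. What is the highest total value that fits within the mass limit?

69 sci

Top feasible selections:
- 1×item 2 + 1×item 3 + 1×item 4 + 1×item 5: mass 24, value 69
- 1×item 1 + 1×item 2 + 1×item 4 + 1×item 5: mass 24, value 68
- 1×item 3 + 1×item 4 + 1×item 5: mass 18, value 57
Best: 69 sci.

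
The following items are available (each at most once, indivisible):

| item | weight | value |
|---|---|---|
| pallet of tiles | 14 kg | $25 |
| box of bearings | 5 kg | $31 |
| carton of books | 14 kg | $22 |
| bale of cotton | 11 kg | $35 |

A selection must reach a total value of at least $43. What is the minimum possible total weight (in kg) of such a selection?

16

Subsets with value ≥ 43, sorted by total weight:
- box of bearings+bale of cotton: weight 16, value 66
- pallet of tiles+box of bearings: weight 19, value 56
- box of bearings+carton of books: weight 19, value 53
Minimum weight: 16 kg.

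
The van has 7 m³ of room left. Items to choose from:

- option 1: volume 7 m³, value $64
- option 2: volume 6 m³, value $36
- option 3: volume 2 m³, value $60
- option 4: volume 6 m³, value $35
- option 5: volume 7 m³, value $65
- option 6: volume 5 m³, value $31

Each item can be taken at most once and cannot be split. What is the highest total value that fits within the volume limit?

$91

Check high-value combinations within 7 m³:
- option 3+option 6: volume 2+5=7, value 60+31=91
- option 5: volume 7, value 65
- option 1: volume 7, value 64
- option 3: volume 2, value 60
- option 2: volume 6, value 36
Best: $91.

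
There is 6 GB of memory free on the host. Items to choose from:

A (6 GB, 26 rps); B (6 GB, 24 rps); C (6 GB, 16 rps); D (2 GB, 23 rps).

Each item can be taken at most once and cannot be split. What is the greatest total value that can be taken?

26 rps

Check high-value combinations within 6 GB:
- A: memory 6, value 26
- B: memory 6, value 24
- D: memory 2, value 23
- C: memory 6, value 16
Best: 26 rps.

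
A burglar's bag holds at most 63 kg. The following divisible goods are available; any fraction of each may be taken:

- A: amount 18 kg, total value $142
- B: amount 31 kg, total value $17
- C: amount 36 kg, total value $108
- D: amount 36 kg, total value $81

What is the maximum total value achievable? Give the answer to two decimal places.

270.25

Take in order of value per unit:
- A (142/18 per unit): all 18 → value 142, running total 142.00
- C (108/36 per unit): all 36 → value 108, running total 250.00
- D (81/36 per unit): 9 of 36 → value 9×81/36 = 20.2500, running total 270.25
Total 270.25.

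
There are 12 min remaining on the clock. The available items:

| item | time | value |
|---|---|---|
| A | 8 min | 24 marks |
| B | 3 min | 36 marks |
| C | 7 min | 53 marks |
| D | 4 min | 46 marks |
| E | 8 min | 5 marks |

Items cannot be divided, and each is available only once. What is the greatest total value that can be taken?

This is a 0/1 knapsack; check combinations near the capacity.
- C+D: time 7+4=11, value 53+46=99
- B+C: time 3+7=10, value 36+53=89
- B+D: time 3+4=7, value 36+46=82
- A+D: time 8+4=12, value 24+46=70
Best: 99 marks.

99 marks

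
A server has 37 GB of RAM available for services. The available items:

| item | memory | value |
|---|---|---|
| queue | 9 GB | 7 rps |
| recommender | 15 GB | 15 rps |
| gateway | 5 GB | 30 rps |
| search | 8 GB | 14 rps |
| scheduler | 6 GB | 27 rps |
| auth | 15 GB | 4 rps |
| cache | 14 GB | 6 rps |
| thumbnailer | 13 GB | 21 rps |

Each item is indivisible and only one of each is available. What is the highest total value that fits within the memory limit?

92 rps

Check high-value combinations within 37 GB:
- gateway+search+scheduler+thumbnailer: memory 5+8+6+13=32, value 30+14+27+21=92
- recommender+gateway+search+scheduler: memory 15+5+8+6=34, value 15+30+14+27=86
- queue+gateway+scheduler+thumbnailer: memory 9+5+6+13=33, value 7+30+27+21=85
- queue+recommender+gateway+scheduler: memory 9+15+5+6=35, value 7+15+30+27=79
- gateway+scheduler+thumbnailer: memory 5+6+13=24, value 30+27+21=78
Best: 92 rps.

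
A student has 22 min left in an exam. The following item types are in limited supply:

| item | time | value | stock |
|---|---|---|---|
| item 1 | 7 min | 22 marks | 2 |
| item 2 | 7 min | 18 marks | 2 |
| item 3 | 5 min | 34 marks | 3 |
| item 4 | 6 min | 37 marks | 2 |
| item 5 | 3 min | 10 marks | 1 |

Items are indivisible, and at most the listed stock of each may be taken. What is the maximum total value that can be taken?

Top feasible selections:
- 2×item 3 + 2×item 4: time 22, value 142
- 3×item 3 + 1×item 4: time 21, value 139
Best: 142 marks.

142 marks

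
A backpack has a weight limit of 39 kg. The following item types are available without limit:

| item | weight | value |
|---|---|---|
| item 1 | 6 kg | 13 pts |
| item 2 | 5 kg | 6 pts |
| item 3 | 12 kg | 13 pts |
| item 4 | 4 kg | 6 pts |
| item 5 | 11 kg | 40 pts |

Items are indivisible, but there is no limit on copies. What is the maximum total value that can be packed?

Best value-per-unit is item 5 at 40/11; filling with it alone gives 3×40 = 120.
Optimal mix: 1×item 1 + 3×item 5 → weight 39, value 133.

133 pts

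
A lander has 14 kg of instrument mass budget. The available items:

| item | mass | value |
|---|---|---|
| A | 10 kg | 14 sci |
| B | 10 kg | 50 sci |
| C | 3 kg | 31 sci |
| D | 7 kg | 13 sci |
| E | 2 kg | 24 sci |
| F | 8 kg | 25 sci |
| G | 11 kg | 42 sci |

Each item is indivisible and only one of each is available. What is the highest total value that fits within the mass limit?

Check high-value combinations within 14 kg:
- B+C: mass 10+3=13, value 50+31=81
- C+E+F: mass 3+2+8=13, value 31+24+25=80
- B+E: mass 10+2=12, value 50+24=74
Best: 81 sci.

81 sci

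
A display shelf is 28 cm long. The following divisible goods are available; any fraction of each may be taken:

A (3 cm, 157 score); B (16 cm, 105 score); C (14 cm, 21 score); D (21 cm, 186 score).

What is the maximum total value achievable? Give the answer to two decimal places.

Take in order of value per unit:
- A (157/3 per unit): all 3 → value 157, running total 157.00
- D (186/21 per unit): all 21 → value 186, running total 343.00
- B (105/16 per unit): 4 of 16 → value 4×105/16 = 26.2500, running total 369.25
Total 369.25.

369.25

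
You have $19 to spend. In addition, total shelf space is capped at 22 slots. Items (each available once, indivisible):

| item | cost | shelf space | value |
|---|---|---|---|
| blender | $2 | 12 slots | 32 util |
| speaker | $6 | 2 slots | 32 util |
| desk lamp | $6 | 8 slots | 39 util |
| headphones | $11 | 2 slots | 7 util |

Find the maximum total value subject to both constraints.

103 util

Feasible sets respecting both limits:
- blender+speaker+desk lamp: cost 14, shelf space 22, value 103
- blender+desk lamp+headphones: cost 19, shelf space 22, value 78
- blender+desk lamp: cost 8, shelf space 20, value 71
- speaker+desk lamp: cost 12, shelf space 10, value 71
Best: 103 util.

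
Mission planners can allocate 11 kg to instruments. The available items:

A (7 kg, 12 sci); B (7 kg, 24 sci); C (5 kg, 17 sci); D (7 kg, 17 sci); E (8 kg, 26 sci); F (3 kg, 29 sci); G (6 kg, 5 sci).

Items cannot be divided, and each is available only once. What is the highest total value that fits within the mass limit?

Check high-value combinations within 11 kg:
- E+F: mass 8+3=11, value 26+29=55
- B+F: mass 7+3=10, value 24+29=53
- C+F: mass 5+3=8, value 17+29=46
- D+F: mass 7+3=10, value 17+29=46
- A+F: mass 7+3=10, value 12+29=41
Best: 55 sci.

55 sci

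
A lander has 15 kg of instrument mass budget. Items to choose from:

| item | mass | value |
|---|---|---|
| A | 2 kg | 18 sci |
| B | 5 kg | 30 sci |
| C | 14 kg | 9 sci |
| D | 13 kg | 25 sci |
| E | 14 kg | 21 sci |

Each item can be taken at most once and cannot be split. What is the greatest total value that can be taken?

Check high-value combinations within 15 kg:
- A+B: mass 2+5=7, value 18+30=48
- A+D: mass 2+13=15, value 18+25=43
- B: mass 5, value 30
Best: 48 sci.

48 sci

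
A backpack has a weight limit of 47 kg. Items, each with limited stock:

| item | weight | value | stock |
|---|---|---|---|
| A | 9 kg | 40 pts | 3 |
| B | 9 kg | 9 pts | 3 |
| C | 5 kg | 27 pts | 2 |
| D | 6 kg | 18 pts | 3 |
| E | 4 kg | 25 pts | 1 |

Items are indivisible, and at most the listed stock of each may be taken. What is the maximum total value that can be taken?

Top feasible selections:
- 3×A + 2×C + 1×D + 1×E: weight 47, value 217
- 3×A + 2×C + 1×E: weight 41, value 199
- 2×A + 2×C + 2×D + 1×E: weight 44, value 195
Best: 217 pts.

217 pts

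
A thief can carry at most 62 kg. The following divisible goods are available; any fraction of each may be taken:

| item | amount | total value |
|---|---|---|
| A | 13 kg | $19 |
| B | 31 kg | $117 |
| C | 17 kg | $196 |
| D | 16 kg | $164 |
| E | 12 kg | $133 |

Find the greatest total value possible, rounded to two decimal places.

557.16

Take in order of value per unit:
- C (196/17 per unit): all 17 → value 196, running total 196.00
- E (133/12 per unit): all 12 → value 133, running total 329.00
- D (164/16 per unit): all 16 → value 164, running total 493.00
- B (117/31 per unit): 17 of 31 → value 17×117/31 = 64.1613, running total 557.16
Total 557.16.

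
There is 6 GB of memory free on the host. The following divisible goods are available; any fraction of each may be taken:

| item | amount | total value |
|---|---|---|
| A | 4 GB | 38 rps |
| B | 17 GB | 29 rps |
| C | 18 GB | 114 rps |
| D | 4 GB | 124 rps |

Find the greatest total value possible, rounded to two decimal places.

143.00

Take in order of value per unit:
- D (124/4 per unit): all 4 → value 124, running total 124.00
- A (38/4 per unit): 2 of 4 → value 2×38/4 = 19.0000, running total 143.00
Total 143.00.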